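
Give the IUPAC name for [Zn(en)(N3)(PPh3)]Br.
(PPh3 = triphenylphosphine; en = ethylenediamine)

azido(ethylenediamine)(triphenylphosphine)zinc(II) bromide

The 1 bromide counter-ion carries a total charge of -1, so each complex ion is 1+.
Ligand charges: 1×triphenylphosphine (neutral), 1×ethylenediamine (neutral), 1×azido (-1 each); total -1. So Zn + (-1) = 1+, giving Zn = +2.
Ligands are named alphabetically: azido before ethylenediamine before triphenylphosphine.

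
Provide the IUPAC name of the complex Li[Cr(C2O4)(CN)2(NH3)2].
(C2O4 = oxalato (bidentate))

The 1 lithium counter-ion carries a total charge of +1, so each complex ion is 1−.
Ligand charges: 2×ammine (neutral), 2×cyano (-1 each), 1×oxalato (-2 each); total -4. So Cr + (-4) = 1−, giving Cr = +3.
Ligands are named alphabetically: ammine before cyano before oxalato.
The complex ion is anionic, so chromium takes the -ate form chromate(III).

lithium diamminedicyanooxalatochromate(III)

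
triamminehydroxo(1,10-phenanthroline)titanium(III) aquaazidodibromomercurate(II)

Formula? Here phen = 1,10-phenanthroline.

[Ti(NH3)3(OH)(phen)][HgBr2(H2O)(N3)]2

Cation [Ti…]: ligand charges -1, Ti(III) ⇒ ion charge 2+.
Anion [Hg…]: ligand charges -3, Hg(II) ⇒ ion charge 1−.
One 2+ cation requires 2 of the 1− anion.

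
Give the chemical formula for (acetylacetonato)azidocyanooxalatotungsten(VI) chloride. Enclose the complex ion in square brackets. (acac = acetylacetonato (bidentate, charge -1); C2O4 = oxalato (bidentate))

[W(acac)(C2O4)(CN)(N3)]Cl

Ligands: 1 acetylacetonato (acac, -1), 1 azido (N3, -1), 1 cyano (CN, -1), 1 oxalato (C2O4, -2). Ligand charge sum = -5.
With W in oxidation state +6, the complex ion is [W...]^1+.
Charge balance with chloride (-1) requires 1 complex ion per 1 chloride.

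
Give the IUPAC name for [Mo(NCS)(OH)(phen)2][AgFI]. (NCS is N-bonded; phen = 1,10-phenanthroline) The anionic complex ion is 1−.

hydroxoisothiocyanatobis(1,10-phenanthroline)molybdenum(III) fluoroiodoargentate(I)

Both ions are complex: the cation is named first with the plain metal name, the anion second with the -ate form; each ion's ligands are alphabetised independently.
The complex anion is given as 1−; its ligand charges sum to -2, so Ag = +1.
A 1:1 salt means the cation carries the equal and opposite charge, 1+.
Cation: ligand charges sum to -2; for the ion to be 1+, Mo = +3.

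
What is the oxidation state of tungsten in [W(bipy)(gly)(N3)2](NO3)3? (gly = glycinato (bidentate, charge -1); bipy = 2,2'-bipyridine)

3 nitrate outside the brackets (-1 each) → the complex ion is 3+.
Ligand charges: 1×gly = -1; 2×N3 = -2; 1×bipy neutral; sum -3.
W + (-3) = 3+ ⇒ W is +6.

+6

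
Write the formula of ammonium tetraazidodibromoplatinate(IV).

(NH4)2[PtBr2(N3)4]

Ligands: 4 azido (N3, -1), 2 bromo (Br, -1). Ligand charge sum = -6.
With Pt in oxidation state +4, the complex ion is [Pt...]^2−.
Charge balance with ammonium (+1) requires 1 complex ion per 2 ammonium.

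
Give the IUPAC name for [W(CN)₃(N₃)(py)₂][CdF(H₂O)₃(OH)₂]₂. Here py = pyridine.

azidotricyanobis(pyridine)tungsten(VI) triaquafluorodihydroxocadmate(II)

Both ions are complex: the cation is named first with the plain metal name, the anion second with the -ate form; each ion's ligands are alphabetised independently.
Cadmium is always +2 in its complexes; the anion's ligand charges sum to -3, so the complex anion is 1−.
With 2 anions per cation, the cation must be 2×1 = 2+.
Cation: ligand charges sum to -4; for the ion to be 2+, W = +6.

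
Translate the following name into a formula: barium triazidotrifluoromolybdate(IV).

Ba[MoF3(N3)3]

Ligands: 3 fluoro (F, -1), 3 azido (N3, -1). Ligand charge sum = -6.
With Mo in oxidation state +4, the complex ion is [Mo...]^2−.
Charge balance with barium (+2) requires 1 complex ion per 1 barium.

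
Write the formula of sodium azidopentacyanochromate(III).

Na3[Cr(CN)5(N3)]

Ligands: 5 cyano (CN, -1), 1 azido (N3, -1). Ligand charge sum = -6.
Charge balance with sodium (+1) requires 1 complex ion per 3 sodium.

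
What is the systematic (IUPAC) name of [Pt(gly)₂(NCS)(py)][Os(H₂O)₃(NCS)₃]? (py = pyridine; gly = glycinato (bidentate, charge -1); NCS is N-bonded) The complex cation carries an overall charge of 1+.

The complex cation is given as 1+; its ligand charges sum to -3, so Pt = +4.
A 1:1 salt means the anion carries the equal and opposite charge, 1−.
Anion: ligand charges sum to -3; for the ion to be 1−, Os = +2.

bis(glycinato)isothiocyanato(pyridine)platinum(IV) triaquatriisothiocyanatoosmate(II)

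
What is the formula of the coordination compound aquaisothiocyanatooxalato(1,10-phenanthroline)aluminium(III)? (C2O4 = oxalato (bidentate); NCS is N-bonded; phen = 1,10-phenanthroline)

Ligands: 1 oxalato (C2O4, -2), 1 isothiocyanato (NCS, -1), 1 1,10-phenanthroline (phen, neutral), 1 aqua (H2O, neutral). Ligand charge sum = -3.
With Al in oxidation state +3, the complex ion is [Al...].

[Al(C2O4)(H2O)(NCS)(phen)]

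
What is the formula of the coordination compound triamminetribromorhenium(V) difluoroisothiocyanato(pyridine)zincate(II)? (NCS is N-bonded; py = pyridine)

Cation [Re…]: ligand charges -3, Re(V) ⇒ ion charge 2+.
Anion [Zn…]: ligand charges -3, Zn(II) ⇒ ion charge 1−.

[ReBr3(NH3)3][ZnF2(NCS)(py)]2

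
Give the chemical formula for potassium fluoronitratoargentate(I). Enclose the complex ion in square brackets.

K[AgF(NO3)]

Ligands: 1 fluoro (F, -1), 1 nitrato (NO3, -1). Ligand charge sum = -2.
Charge balance with potassium (+1) requires 1 complex ion per 1 potassium.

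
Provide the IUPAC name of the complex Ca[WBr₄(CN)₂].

calcium tetrabromodicyanotungstate(IV)

The 1 calcium counter-ion carries a total charge of +2, so each complex ion is 2−.
Ligand charges: 2×cyano (-1 each), 4×bromo (-1 each); total -6. So W + (-6) = 2−, giving W = +4.
Ligands are named alphabetically: bromo before cyano.
The complex ion is anionic, so tungsten takes the -ate form tungstate(IV).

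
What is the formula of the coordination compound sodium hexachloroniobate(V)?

Ligands: 6 chloro (Cl, -1). Ligand charge sum = -6.
With Nb in oxidation state +5, the complex ion is [Nb...]^1−.
Charge balance with sodium (+1) requires 1 complex ion per 1 sodium.

Na[NbCl6]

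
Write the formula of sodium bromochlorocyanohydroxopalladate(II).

Na2[PdBrCl(CN)(OH)]

Ligands: 1 chloro (Cl, -1), 1 hydroxo (OH, -1), 1 cyano (CN, -1), 1 bromo (Br, -1). Ligand charge sum = -4.
With Pd in oxidation state +2, the complex ion is [Pd...]^2−.
Charge balance with sodium (+1) requires 1 complex ion per 2 sodium.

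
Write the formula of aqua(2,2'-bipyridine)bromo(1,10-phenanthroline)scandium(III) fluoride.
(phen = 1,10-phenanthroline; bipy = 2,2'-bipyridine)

[Sc(bipy)Br(H2O)(phen)]F2

Ligands: 1 1,10-phenanthroline (phen, neutral), 1 bromo (Br, -1), 1 2,2'-bipyridine (bipy, neutral), 1 aqua (H2O, neutral). Ligand charge sum = -1.
With Sc in oxidation state +3, the complex ion is [Sc...]^2+.
Charge balance with fluoride (-1) requires 1 complex ion per 2 fluoride.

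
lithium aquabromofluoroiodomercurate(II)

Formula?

Ligands: 1 bromo (Br, -1), 1 fluoro (F, -1), 1 aqua (H2O, neutral), 1 iodo (I, -1). Ligand charge sum = -3.
With Hg in oxidation state +2, the complex ion is [Hg...]^1−.
Charge balance with lithium (+1) requires 1 complex ion per 1 lithium.

Li[HgBrF(H2O)I]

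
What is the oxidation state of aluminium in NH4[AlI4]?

+3

1 ammonium outside the brackets (+1 each) → the complex ion is 1−.
Ligand charges: 4×I = -4; sum -4.
Al + (-4) = 1− ⇒ Al is +3.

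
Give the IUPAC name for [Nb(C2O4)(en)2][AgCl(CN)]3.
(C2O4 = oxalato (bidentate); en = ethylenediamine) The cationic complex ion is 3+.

The complex cation is given as 3+; its ligand charges sum to -2, so Nb = +5.
With 3 anions per cation, each anion must be 3/3 = 1−.
Anion: ligand charges sum to -2; for the ion to be 1−, Ag = +1.

bis(ethylenediamine)oxalatoniobium(V) chlorocyanoargentate(I)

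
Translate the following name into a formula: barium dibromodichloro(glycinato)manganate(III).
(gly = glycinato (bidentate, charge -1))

Ligands: 2 bromo (Br, -1), 1 glycinato (gly, -1), 2 chloro (Cl, -1). Ligand charge sum = -5.
With Mn in oxidation state +3, the complex ion is [Mn...]^2−.
Charge balance with barium (+2) requires 1 complex ion per 1 barium.

Ba[MnBr2Cl2(gly)]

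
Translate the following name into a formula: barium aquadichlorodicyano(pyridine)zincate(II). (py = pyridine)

Ligands: 2 cyano (CN, -1), 1 pyridine (py, neutral), 2 chloro (Cl, -1), 1 aqua (H2O, neutral). Ligand charge sum = -4.
Charge balance with barium (+2) requires 1 complex ion per 1 barium.

Ba[ZnCl2(CN)2(H2O)(py)]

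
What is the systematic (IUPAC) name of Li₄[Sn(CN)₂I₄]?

The 4 lithium counter-ions carry a total charge of +4, so each complex ion is 4−.
Ligand charges: 2×cyano (-1 each), 4×iodo (-1 each); total -6. So Sn + (-6) = 4−, giving Sn = +2.
The complex ion is anionic, so tin takes the -ate form stannate(II).

lithium dicyanotetraiodostannate(II)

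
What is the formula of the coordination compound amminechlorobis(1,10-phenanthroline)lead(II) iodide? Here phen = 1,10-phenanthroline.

[PbCl(NH3)(phen)2]I

Ligands: 1 ammine (NH3, neutral), 1 chloro (Cl, -1), 2 1,10-phenanthroline (phen, neutral). Ligand charge sum = -1.
With Pb in oxidation state +2, the complex ion is [Pb...]^1+.
Charge balance with iodide (-1) requires 1 complex ion per 1 iodide.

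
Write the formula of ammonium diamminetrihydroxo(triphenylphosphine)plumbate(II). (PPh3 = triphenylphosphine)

Ligands: 2 ammine (NH3, neutral), 1 triphenylphosphine (PPh3, neutral), 3 hydroxo (OH, -1). Ligand charge sum = -3.
Charge balance with ammonium (+1) requires 1 complex ion per 1 ammonium.

NH4[Pb(NH3)2(OH)3(PPh3)]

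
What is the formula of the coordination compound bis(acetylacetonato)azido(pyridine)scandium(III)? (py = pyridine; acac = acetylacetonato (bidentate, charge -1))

Ligands: 1 pyridine (py, neutral), 2 acetylacetonato (acac, -1), 1 azido (N3, -1). Ligand charge sum = -3.
With Sc in oxidation state +3, the complex ion is [Sc...].

[Sc(acac)2(N3)(py)]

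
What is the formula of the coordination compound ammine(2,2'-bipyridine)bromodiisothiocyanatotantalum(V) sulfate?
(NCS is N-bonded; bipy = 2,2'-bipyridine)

Ligands: 2 isothiocyanato (NCS, -1), 1 2,2'-bipyridine (bipy, neutral), 1 bromo (Br, -1), 1 ammine (NH3, neutral). Ligand charge sum = -3.
With Ta in oxidation state +5, the complex ion is [Ta...]^2+.
Charge balance with sulfate (-2) requires 1 complex ion per 1 sulfate.

[Ta(bipy)Br(NCS)2(NH3)]SO4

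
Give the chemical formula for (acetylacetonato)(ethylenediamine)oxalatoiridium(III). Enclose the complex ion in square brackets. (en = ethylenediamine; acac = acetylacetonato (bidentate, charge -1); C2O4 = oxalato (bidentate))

Ligands: 1 ethylenediamine (en, neutral), 1 acetylacetonato (acac, -1), 1 oxalato (C2O4, -2). Ligand charge sum = -3.
With Ir in oxidation state +3, the complex ion is [Ir...].

[Ir(acac)(C2O4)(en)]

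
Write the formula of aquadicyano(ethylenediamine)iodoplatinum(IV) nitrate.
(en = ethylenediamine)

[Pt(CN)2(en)(H2O)I]NO3

Ligands: 1 aqua (H2O, neutral), 2 cyano (CN, -1), 1 iodo (I, -1), 1 ethylenediamine (en, neutral). Ligand charge sum = -3.
Charge balance with nitrate (-1) requires 1 complex ion per 1 nitrate.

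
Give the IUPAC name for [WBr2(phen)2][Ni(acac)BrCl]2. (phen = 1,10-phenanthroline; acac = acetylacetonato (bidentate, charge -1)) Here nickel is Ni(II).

dibromobis(1,10-phenanthroline)tungsten(IV) (acetylacetonato)bromochloronickelate(II)

Both ions are complex: the cation is named first with the plain metal name, the anion second with the -ate form; each ion's ligands are alphabetised independently.
Ni is given as +2; the anion's ligand charges sum to -3, so the complex anion is 1−.
With 2 anions per cation, the cation must be 2×1 = 2+.
Cation: ligand charges sum to -2; for the ion to be 2+, W = +4.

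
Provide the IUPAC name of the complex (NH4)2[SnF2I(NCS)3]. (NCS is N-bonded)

The 2 ammonium counter-ions carry a total charge of +2, so each complex ion is 2−.
Ligand charges: 1×iodo (-1 each), 2×fluoro (-1 each), 3×isothiocyanato (-1 each); total -6. So Sn + (-6) = 2−, giving Sn = +4.
Ligands are named alphabetically: fluoro before iodo before isothiocyanato.
The complex ion is anionic, so tin takes the -ate form stannate(IV).

ammonium difluoroiodotriisothiocyanatostannate(IV)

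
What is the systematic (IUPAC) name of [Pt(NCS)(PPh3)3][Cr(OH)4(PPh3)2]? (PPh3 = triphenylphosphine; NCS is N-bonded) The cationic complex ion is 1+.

isothiocyanatotris(triphenylphosphine)platinum(II) tetrahydroxobis(triphenylphosphine)chromate(III)

Both ions are complex: the cation is named first with the plain metal name, the anion second with the -ate form; each ion's ligands are alphabetised independently.
The complex cation is given as 1+; its ligand charges sum to -1, so Pt = +2.
A 1:1 salt means the anion carries the equal and opposite charge, 1−.
Anion: ligand charges sum to -4; for the ion to be 1−, Cr = +3.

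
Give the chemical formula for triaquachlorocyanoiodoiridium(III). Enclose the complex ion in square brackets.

[IrCl(CN)(H2O)3I]

Ligands: 1 cyano (CN, -1), 1 chloro (Cl, -1), 1 iodo (I, -1), 3 aqua (H2O, neutral). Ligand charge sum = -3.
With Ir in oxidation state +3, the complex ion is [Ir...].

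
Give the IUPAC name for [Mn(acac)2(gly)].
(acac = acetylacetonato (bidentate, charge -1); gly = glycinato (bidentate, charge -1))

bis(acetylacetonato)(glycinato)manganese(III)

There is no counter-ion, so the complex is neutral overall.
Ligand charges: 2×acetylacetonato (-1 each), 1×glycinato (-1 each); total -3. So Mn + (-3) = 0, giving Mn = +3.
Ligands are named alphabetically: acetylacetonato before glycinato.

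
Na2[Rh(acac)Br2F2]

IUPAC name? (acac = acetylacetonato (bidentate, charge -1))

The 2 sodium counter-ions carry a total charge of +2, so each complex ion is 2−.
Ligand charges: 2×fluoro (-1 each), 2×bromo (-1 each), 1×acetylacetonato (-1 each); total -5. So Rh + (-5) = 2−, giving Rh = +3.
The complex ion is anionic, so rhodium takes the -ate form rhodate(III).

sodium (acetylacetonato)dibromodifluororhodate(III)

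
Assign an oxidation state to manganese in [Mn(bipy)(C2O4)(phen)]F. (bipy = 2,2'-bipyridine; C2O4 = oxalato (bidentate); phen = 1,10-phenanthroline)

1 fluoride outside the brackets (-1 each) → the complex ion is 1+.
Ligand charges: 1×bipy neutral; 1×C2O4 = -2; 1×phen neutral; sum -2.
Mn + (-2) = 1+ ⇒ Mn is +3.

+3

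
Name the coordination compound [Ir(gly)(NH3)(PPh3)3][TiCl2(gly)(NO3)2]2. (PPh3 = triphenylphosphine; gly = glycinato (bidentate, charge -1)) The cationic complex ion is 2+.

ammine(glycinato)tris(triphenylphosphine)iridium(III) dichloro(glycinato)dinitratotitanate(IV)

Both ions are complex: the cation is named first with the plain metal name, the anion second with the -ate form; each ion's ligands are alphabetised independently.
The complex cation is given as 2+; its ligand charges sum to -1, so Ir = +3.
With 2 anions per cation, each anion must be 2/2 = 1−.
Anion: ligand charges sum to -5; for the ion to be 1−, Ti = +4.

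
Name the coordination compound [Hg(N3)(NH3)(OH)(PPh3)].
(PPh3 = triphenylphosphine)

ammineazidohydroxo(triphenylphosphine)mercury(II)

There is no counter-ion, so the complex is neutral overall.
Ligand charges: 1×ammine (neutral), 1×azido (-1 each), 1×hydroxo (-1 each), 1×triphenylphosphine (neutral); total -2. So Hg + (-2) = 0, giving Hg = +2.
Ligands are named alphabetically: ammine before azido before hydroxo before triphenylphosphine.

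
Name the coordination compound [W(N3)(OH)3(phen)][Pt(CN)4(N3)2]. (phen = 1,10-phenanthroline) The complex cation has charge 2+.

The complex cation is given as 2+; its ligand charges sum to -4, so W = +6.
A 1:1 salt means the anion carries the equal and opposite charge, 2−.
Anion: ligand charges sum to -6; for the ion to be 2−, Pt = +4.

azidotrihydroxo(1,10-phenanthroline)tungsten(VI) diazidotetracyanoplatinate(IV)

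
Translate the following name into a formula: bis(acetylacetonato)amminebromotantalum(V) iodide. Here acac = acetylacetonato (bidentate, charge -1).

Ligands: 2 acetylacetonato (acac, -1), 1 ammine (NH3, neutral), 1 bromo (Br, -1). Ligand charge sum = -3.
Charge balance with iodide (-1) requires 1 complex ion per 2 iodide.

[Ta(acac)2Br(NH3)]I2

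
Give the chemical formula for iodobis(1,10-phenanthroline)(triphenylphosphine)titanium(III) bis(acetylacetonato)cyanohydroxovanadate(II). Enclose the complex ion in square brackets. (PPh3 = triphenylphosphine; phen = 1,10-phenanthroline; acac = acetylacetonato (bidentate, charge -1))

Cation [Ti…]: ligand charges -1, Ti(III) ⇒ ion charge 2+.
Anion [V…]: ligand charges -4, V(II) ⇒ ion charge 2−.

[TiI(phen)2(PPh3)][V(acac)2(CN)(OH)]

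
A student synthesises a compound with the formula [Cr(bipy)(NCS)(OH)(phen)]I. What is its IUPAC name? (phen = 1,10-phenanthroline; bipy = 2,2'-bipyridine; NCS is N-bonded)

(2,2'-bipyridine)hydroxoisothiocyanato(1,10-phenanthroline)chromium(III) iodide

The 1 iodide counter-ion carries a total charge of -1, so each complex ion is 1+.
Ligand charges: 1×hydroxo (-1 each), 1×1,10-phenanthroline (neutral), 1×2,2'-bipyridine (neutral), 1×isothiocyanato (-1 each); total -2. So Cr + (-2) = 1+, giving Cr = +3.
Ligands are named alphabetically: bipyridine before hydroxo before isothiocyanato before phenanthroline.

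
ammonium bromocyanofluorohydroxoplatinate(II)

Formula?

(NH4)2[PtBr(CN)F(OH)]

Ligands: 1 fluoro (F, -1), 1 bromo (Br, -1), 1 hydroxo (OH, -1), 1 cyano (CN, -1). Ligand charge sum = -4.
Charge balance with ammonium (+1) requires 1 complex ion per 2 ammonium.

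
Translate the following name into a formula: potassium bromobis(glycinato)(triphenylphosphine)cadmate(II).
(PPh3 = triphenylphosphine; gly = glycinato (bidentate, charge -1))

Ligands: 1 triphenylphosphine (PPh3, neutral), 1 bromo (Br, -1), 2 glycinato (gly, -1). Ligand charge sum = -3.
With Cd in oxidation state +2, the complex ion is [Cd...]^1−.
Charge balance with potassium (+1) requires 1 complex ion per 1 potassium.

K[CdBr(gly)2(PPh3)]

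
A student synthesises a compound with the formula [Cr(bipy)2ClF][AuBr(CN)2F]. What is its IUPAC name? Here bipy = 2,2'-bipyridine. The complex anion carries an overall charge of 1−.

Both ions are complex: the cation is named first with the plain metal name, the anion second with the -ate form; each ion's ligands are alphabetised independently.
The complex anion is given as 1−; its ligand charges sum to -4, so Au = +3.
A 1:1 salt means the cation carries the equal and opposite charge, 1+.
Cation: ligand charges sum to -2; for the ion to be 1+, Cr = +3.

bis(2,2'-bipyridine)chlorofluorochromium(III) bromodicyanofluoroaurate(III)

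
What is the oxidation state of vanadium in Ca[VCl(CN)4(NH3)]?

1 calcium outside the brackets (+2 each) → the complex ion is 2−.
Ligand charges: 1×NH3 neutral; 1×Cl = -1; 4×CN = -4; sum -5.
V + (-5) = 2− ⇒ V is +3.

+3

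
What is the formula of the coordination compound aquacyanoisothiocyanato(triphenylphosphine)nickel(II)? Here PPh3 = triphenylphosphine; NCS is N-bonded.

[Ni(CN)(H2O)(NCS)(PPh3)]

Ligands: 1 triphenylphosphine (PPh3, neutral), 1 aqua (H2O, neutral), 1 cyano (CN, -1), 1 isothiocyanato (NCS, -1). Ligand charge sum = -2.
With Ni in oxidation state +2, the complex ion is [Ni...].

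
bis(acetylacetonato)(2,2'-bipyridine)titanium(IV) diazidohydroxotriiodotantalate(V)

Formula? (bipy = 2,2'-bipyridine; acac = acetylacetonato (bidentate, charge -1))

[Ti(acac)2(bipy)][TaI3(N3)2(OH)]2

Cation [Ti…]: ligand charges -2, Ti(IV) ⇒ ion charge 2+.
Anion [Ta…]: ligand charges -6, Ta(V) ⇒ ion charge 1−.
One 2+ cation requires 2 of the 1− anion.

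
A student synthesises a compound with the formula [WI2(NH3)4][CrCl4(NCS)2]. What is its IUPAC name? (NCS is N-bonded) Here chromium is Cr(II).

tetraamminediiodotungsten(VI) tetrachlorodiisothiocyanatochromate(II)

Both ions are complex: the cation is named first with the plain metal name, the anion second with the -ate form; each ion's ligands are alphabetised independently.
Cr is given as +2; the anion's ligand charges sum to -6, so the complex anion is 4−.
A 1:1 salt means the cation carries the equal and opposite charge, 4+.
Cation: ligand charges sum to -2; for the ion to be 4+, W = +6.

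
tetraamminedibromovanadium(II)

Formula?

[VBr2(NH3)4]

Ligands: 2 bromo (Br, -1), 4 ammine (NH3, neutral). Ligand charge sum = -2.
With V in oxidation state +2, the complex ion is [V...].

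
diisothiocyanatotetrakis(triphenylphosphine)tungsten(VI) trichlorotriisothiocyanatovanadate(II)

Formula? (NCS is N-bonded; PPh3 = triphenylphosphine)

Cation [W…]: ligand charges -2, W(VI) ⇒ ion charge 4+.
Anion [V…]: ligand charges -6, V(II) ⇒ ion charge 4−.
One 4+ cation balances one 4− anion.

[W(NCS)2(PPh3)4][VCl3(NCS)3]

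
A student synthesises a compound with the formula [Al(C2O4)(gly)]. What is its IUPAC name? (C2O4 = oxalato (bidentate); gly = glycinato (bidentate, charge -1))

There is no counter-ion, so the complex is neutral overall.
Ligand charges: 1×oxalato (-2 each), 1×glycinato (-1 each); total -3. So Al + (-3) = 0, giving Al = +3.
Ligands are named alphabetically: glycinato before oxalato.

(glycinato)oxalatoaluminium(III)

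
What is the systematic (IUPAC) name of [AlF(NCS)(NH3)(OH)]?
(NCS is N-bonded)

There is no counter-ion, so the complex is neutral overall.
Ligand charges: 1×fluoro (-1 each), 1×ammine (neutral), 1×isothiocyanato (-1 each), 1×hydroxo (-1 each); total -3. So Al + (-3) = 0, giving Al = +3.
Ligands are named alphabetically: ammine before fluoro before hydroxo before isothiocyanato.

amminefluorohydroxoisothiocyanatoaluminium(III)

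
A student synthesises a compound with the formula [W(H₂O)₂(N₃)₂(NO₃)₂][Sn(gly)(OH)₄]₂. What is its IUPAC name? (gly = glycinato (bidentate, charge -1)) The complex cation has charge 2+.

Both ions are complex: the cation is named first with the plain metal name, the anion second with the -ate form; each ion's ligands are alphabetised independently.
The complex cation is given as 2+; its ligand charges sum to -4, so W = +6.
With 2 anions per cation, each anion must be 2/2 = 1−.
Anion: ligand charges sum to -5; for the ion to be 1−, Sn = +4.

diaquadiazidodinitratotungsten(VI) (glycinato)tetrahydroxostannate(IV)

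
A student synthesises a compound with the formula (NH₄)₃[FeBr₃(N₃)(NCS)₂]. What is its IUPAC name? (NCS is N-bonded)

The 3 ammonium counter-ions carry a total charge of +3, so each complex ion is 3−.
Ligand charges: 2×isothiocyanato (-1 each), 3×bromo (-1 each), 1×azido (-1 each); total -6. So Fe + (-6) = 3−, giving Fe = +3.
Ligands are named alphabetically: azido before bromo before isothiocyanato.
The complex ion is anionic, so iron takes the -ate form ferrate(III).

ammonium azidotribromodiisothiocyanatoferrate(III)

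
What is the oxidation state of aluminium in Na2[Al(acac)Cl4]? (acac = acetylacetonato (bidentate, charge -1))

2 sodium outside the brackets (+1 each) → the complex ion is 2−.
Ligand charges: 1×acac = -1; 4×Cl = -4; sum -5.
Al + (-5) = 2− ⇒ Al is +3.

+3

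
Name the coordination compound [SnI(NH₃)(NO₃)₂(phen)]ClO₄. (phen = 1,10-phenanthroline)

ammineiododinitrato(1,10-phenanthroline)tin(IV) perchlorate

The 1 perchlorate counter-ion carries a total charge of -1, so each complex ion is 1+.
Ligand charges: 2×nitrato (-1 each), 1×ammine (neutral), 1×1,10-phenanthroline (neutral), 1×iodo (-1 each); total -3. So Sn + (-3) = 1+, giving Sn = +4.
Ligands are named alphabetically: ammine before iodo before nitrato before phenanthroline.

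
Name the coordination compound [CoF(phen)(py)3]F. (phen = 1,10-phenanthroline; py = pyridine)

The 1 fluoride counter-ion carries a total charge of -1, so each complex ion is 1+.
Ligand charges: 1×1,10-phenanthroline (neutral), 1×fluoro (-1 each), 3×pyridine (neutral); total -1. So Co + (-1) = 1+, giving Co = +2.
Ligands are named alphabetically: fluoro before phenanthroline before pyridine.

fluoro(1,10-phenanthroline)tris(pyridine)cobalt(II) fluoride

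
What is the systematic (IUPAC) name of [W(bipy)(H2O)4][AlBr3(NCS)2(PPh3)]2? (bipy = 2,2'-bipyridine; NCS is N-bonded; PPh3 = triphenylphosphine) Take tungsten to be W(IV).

tetraaqua(2,2'-bipyridine)tungsten(IV) tribromodiisothiocyanato(triphenylphosphine)aluminate(III)

W is given as +4; the cation's ligand charges sum to 0, so the complex cation is 4+.
With 2 anions per cation, each anion must be 4/2 = 2−.
Anion: ligand charges sum to -5; for the ion to be 2−, Al = +3.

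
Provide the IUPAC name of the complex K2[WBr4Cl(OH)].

The 2 potassium counter-ions carry a total charge of +2, so each complex ion is 2−.
Ligand charges: 1×hydroxo (-1 each), 1×chloro (-1 each), 4×bromo (-1 each); total -6. So W + (-6) = 2−, giving W = +4.
Ligands are named alphabetically: bromo before chloro before hydroxo.
The complex ion is anionic, so tungsten takes the -ate form tungstate(IV).

potassium tetrabromochlorohydroxotungstate(IV)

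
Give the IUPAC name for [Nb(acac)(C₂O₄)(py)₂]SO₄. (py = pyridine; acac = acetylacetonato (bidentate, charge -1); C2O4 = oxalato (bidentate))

(acetylacetonato)oxalatobis(pyridine)niobium(V) sulfate

The 1 sulfate counter-ion carries a total charge of -2, so each complex ion is 2+.
Ligand charges: 2×pyridine (neutral), 1×acetylacetonato (-1 each), 1×oxalato (-2 each); total -3. So Nb + (-3) = 2+, giving Nb = +5.
Ligands are named alphabetically: acetylacetonato before oxalato before pyridine.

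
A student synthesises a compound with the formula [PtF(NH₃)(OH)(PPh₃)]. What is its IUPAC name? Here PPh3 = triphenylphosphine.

amminefluorohydroxo(triphenylphosphine)platinum(II)

There is no counter-ion, so the complex is neutral overall.
Ligand charges: 1×fluoro (-1 each), 1×hydroxo (-1 each), 1×triphenylphosphine (neutral), 1×ammine (neutral); total -2. So Pt + (-2) = 0, giving Pt = +2.
Ligands are named alphabetically: ammine before fluoro before hydroxo before triphenylphosphine.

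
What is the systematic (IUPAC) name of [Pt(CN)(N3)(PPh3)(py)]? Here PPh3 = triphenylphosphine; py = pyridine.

azidocyano(pyridine)(triphenylphosphine)platinum(II)

There is no counter-ion, so the complex is neutral overall.
Ligand charges: 1×azido (-1 each), 1×triphenylphosphine (neutral), 1×cyano (-1 each), 1×pyridine (neutral); total -2. So Pt + (-2) = 0, giving Pt = +2.
Ligands are named alphabetically: azido before cyano before pyridine before triphenylphosphine.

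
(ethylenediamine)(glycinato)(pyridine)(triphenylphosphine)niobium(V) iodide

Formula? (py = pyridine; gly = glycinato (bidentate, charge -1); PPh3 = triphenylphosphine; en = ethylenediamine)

[Nb(en)(gly)(PPh3)(py)]I4

Ligands: 1 pyridine (py, neutral), 1 glycinato (gly, -1), 1 triphenylphosphine (PPh3, neutral), 1 ethylenediamine (en, neutral). Ligand charge sum = -1.
With Nb in oxidation state +5, the complex ion is [Nb...]^4+.
Charge balance with iodide (-1) requires 1 complex ion per 4 iodide.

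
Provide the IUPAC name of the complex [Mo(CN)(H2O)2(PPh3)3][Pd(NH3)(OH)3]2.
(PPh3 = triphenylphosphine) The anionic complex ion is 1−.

Both ions are complex: the cation is named first with the plain metal name, the anion second with the -ate form; each ion's ligands are alphabetised independently.
The complex anion is given as 1−; its ligand charges sum to -3, so Pd = +2.
With 2 anions per cation, the cation must be 2×1 = 2+.
Cation: ligand charges sum to -1; for the ion to be 2+, Mo = +3.

diaquacyanotris(triphenylphosphine)molybdenum(III) amminetrihydroxopalladate(II)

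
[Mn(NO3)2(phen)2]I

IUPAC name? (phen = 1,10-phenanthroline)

dinitratobis(1,10-phenanthroline)manganese(III) iodide

The 1 iodide counter-ion carries a total charge of -1, so each complex ion is 1+.
Ligand charges: 2×nitrato (-1 each), 2×1,10-phenanthroline (neutral); total -2. So Mn + (-2) = 1+, giving Mn = +3.
Ligands are named alphabetically: nitrato before phenanthroline.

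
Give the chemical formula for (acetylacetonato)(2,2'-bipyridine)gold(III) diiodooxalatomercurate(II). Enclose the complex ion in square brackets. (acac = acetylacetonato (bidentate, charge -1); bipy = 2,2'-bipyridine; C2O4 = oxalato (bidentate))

Cation [Au…]: ligand charges -1, Au(III) ⇒ ion charge 2+.
Anion [Hg…]: ligand charges -4, Hg(II) ⇒ ion charge 2−.
One 2+ cation balances one 2− anion.

[Au(acac)(bipy)][Hg(C2O4)I2]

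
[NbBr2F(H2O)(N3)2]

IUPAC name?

There is no counter-ion, so the complex is neutral overall.
Ligand charges: 1×fluoro (-1 each), 1×aqua (neutral), 2×azido (-1 each), 2×bromo (-1 each); total -5. So Nb + (-5) = 0, giving Nb = +5.
Ligands are named alphabetically: aqua before azido before bromo before fluoro.

aquadiazidodibromofluoroniobium(V)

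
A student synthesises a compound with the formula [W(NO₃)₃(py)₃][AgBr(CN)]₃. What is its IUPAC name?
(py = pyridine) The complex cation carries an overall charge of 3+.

The complex cation is given as 3+; its ligand charges sum to -3, so W = +6.
With 3 anions per cation, each anion must be 3/3 = 1−.
Anion: ligand charges sum to -2; for the ion to be 1−, Ag = +1.

trinitratotris(pyridine)tungsten(VI) bromocyanoargentate(I)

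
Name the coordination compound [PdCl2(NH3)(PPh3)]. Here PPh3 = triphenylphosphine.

amminedichloro(triphenylphosphine)palladium(II)

There is no counter-ion, so the complex is neutral overall.
Ligand charges: 1×triphenylphosphine (neutral), 2×chloro (-1 each), 1×ammine (neutral); total -2. So Pd + (-2) = 0, giving Pd = +2.
Ligands are named alphabetically: ammine before chloro before triphenylphosphine.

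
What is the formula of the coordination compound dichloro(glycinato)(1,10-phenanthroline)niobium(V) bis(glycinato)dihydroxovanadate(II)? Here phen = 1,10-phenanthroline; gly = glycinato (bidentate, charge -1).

[NbCl2(gly)(phen)][V(gly)2(OH)2]

Cation [Nb…]: ligand charges -3, Nb(V) ⇒ ion charge 2+.
Anion [V…]: ligand charges -4, V(II) ⇒ ion charge 2−.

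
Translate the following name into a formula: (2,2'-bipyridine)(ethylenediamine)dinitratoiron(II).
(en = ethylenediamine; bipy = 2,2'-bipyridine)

[Fe(bipy)(en)(NO3)2]

Ligands: 1 ethylenediamine (en, neutral), 2 nitrato (NO3, -1), 1 2,2'-bipyridine (bipy, neutral). Ligand charge sum = -2.
With Fe in oxidation state +2, the complex ion is [Fe...].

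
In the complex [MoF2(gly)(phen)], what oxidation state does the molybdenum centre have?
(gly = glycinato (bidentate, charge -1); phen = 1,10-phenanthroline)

+3

No counter-ion: the bracketed complex is neutral.
Ligand charges: 1×gly = -1; 1×phen neutral; 2×F = -2; sum -3.
Mo + (-3) = 0 ⇒ Mo is +3.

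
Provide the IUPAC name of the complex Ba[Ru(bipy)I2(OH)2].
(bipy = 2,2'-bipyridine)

barium (2,2'-bipyridine)dihydroxodiiodoruthenate(II)

The 1 barium counter-ion carries a total charge of +2, so each complex ion is 2−.
Ligand charges: 2×iodo (-1 each), 2×hydroxo (-1 each), 1×2,2'-bipyridine (neutral); total -4. So Ru + (-4) = 2−, giving Ru = +2.
The complex ion is anionic, so ruthenium takes the -ate form ruthenate(II).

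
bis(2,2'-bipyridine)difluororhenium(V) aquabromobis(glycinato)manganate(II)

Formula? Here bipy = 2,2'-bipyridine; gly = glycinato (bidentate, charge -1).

[Re(bipy)2F2][MnBr(gly)2(H2O)]3

Cation [Re…]: ligand charges -2, Re(V) ⇒ ion charge 3+.
Anion [Mn…]: ligand charges -3, Mn(II) ⇒ ion charge 1−.
One 3+ cation requires 3 of the 1− anion.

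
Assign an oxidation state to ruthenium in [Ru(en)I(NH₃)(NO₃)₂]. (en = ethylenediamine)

No counter-ion: the bracketed complex is neutral.
Ligand charges: 2×NO3 = -2; 1×I = -1; 1×en neutral; 1×NH3 neutral; sum -3.
Ru + (-3) = 0 ⇒ Ru is +3.

+3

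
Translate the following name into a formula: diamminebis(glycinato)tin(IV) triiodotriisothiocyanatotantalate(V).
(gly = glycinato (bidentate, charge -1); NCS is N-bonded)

[Sn(gly)2(NH3)2][TaI3(NCS)3]2

Cation [Sn…]: ligand charges -2, Sn(IV) ⇒ ion charge 2+.
Anion [Ta…]: ligand charges -6, Ta(V) ⇒ ion charge 1−.
One 2+ cation requires 2 of the 1− anion.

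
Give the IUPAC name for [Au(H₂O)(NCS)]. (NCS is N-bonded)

aquaisothiocyanatogold(I)

There is no counter-ion, so the complex is neutral overall.
Ligand charges: 1×aqua (neutral), 1×isothiocyanato (-1 each); total -1. So Au + (-1) = 0, giving Au = +1.
Ligands are named alphabetically: aqua before isothiocyanato.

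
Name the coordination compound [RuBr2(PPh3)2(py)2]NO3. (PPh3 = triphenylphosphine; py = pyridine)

dibromobis(pyridine)bis(triphenylphosphine)ruthenium(III) nitrate

The 1 nitrate counter-ion carries a total charge of -1, so each complex ion is 1+.
Ligand charges: 2×triphenylphosphine (neutral), 2×pyridine (neutral), 2×bromo (-1 each); total -2. So Ru + (-2) = 1+, giving Ru = +3.
Ligands are named alphabetically: bromo before pyridine before triphenylphosphine.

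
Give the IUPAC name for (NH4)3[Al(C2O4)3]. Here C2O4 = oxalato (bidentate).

ammonium trioxalatoaluminate(III)

The 3 ammonium counter-ions carry a total charge of +3, so each complex ion is 3−.
Ligand charges: 3×oxalato (-2 each); total -6. So Al + (-6) = 3−, giving Al = +3.
The complex ion is anionic, so aluminium takes the -ate form aluminate(III).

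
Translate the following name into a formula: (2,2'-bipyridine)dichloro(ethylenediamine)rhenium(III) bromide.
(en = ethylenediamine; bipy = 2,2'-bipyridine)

[Re(bipy)Cl2(en)]Br

Ligands: 2 chloro (Cl, -1), 1 ethylenediamine (en, neutral), 1 2,2'-bipyridine (bipy, neutral). Ligand charge sum = -2.
Charge balance with bromide (-1) requires 1 complex ion per 1 bromide.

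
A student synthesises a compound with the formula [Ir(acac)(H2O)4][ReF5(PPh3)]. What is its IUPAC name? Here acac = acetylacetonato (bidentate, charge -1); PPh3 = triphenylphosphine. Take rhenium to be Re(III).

Re is given as +3; the anion's ligand charges sum to -5, so the complex anion is 2−.
A 1:1 salt means the cation carries the equal and opposite charge, 2+.
Cation: ligand charges sum to -1; for the ion to be 2+, Ir = +3.

(acetylacetonato)tetraaquairidium(III) pentafluoro(triphenylphosphine)rhenate(III)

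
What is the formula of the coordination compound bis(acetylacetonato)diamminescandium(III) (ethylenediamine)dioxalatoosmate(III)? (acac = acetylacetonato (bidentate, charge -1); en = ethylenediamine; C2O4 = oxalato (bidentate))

[Sc(acac)2(NH3)2][Os(C2O4)2(en)]

Cation [Sc…]: ligand charges -2, Sc(III) ⇒ ion charge 1+.
Anion [Os…]: ligand charges -4, Os(III) ⇒ ion charge 1−.
One 1+ cation balances one 1− anion.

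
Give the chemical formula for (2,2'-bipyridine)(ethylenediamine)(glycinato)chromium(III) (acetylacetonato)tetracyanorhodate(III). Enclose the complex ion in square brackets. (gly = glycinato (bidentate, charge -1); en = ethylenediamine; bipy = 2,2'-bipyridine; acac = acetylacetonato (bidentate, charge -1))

Cation [Cr…]: ligand charges -1, Cr(III) ⇒ ion charge 2+.
Anion [Rh…]: ligand charges -5, Rh(III) ⇒ ion charge 2−.
One 2+ cation balances one 2− anion.

[Cr(bipy)(en)(gly)][Rh(acac)(CN)4]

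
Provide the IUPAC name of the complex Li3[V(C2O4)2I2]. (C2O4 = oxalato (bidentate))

lithium diiododioxalatovanadate(III)

The 3 lithium counter-ions carry a total charge of +3, so each complex ion is 3−.
Ligand charges: 2×oxalato (-2 each), 2×iodo (-1 each); total -6. So V + (-6) = 3−, giving V = +3.
The complex ion is anionic, so vanadium takes the -ate form vanadate(III).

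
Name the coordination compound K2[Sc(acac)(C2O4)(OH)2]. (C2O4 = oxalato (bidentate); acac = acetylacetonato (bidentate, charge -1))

The 2 potassium counter-ions carry a total charge of +2, so each complex ion is 2−.
Ligand charges: 2×hydroxo (-1 each), 1×oxalato (-2 each), 1×acetylacetonato (-1 each); total -5. So Sc + (-5) = 2−, giving Sc = +3.
Ligands are named alphabetically: acetylacetonato before hydroxo before oxalato.
The complex ion is anionic, so scandium takes the -ate form scandate(III).

potassium (acetylacetonato)dihydroxooxalatoscandate(III)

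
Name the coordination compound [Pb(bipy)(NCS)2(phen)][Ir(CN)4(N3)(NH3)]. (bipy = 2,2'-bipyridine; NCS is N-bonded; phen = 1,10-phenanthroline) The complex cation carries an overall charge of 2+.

(2,2'-bipyridine)diisothiocyanato(1,10-phenanthroline)lead(IV) ammineazidotetracyanoiridate(III)

Both ions are complex: the cation is named first with the plain metal name, the anion second with the -ate form; each ion's ligands are alphabetised independently.
The complex cation is given as 2+; its ligand charges sum to -2, so Pb = +4.
A 1:1 salt means the anion carries the equal and opposite charge, 2−.
Anion: ligand charges sum to -5; for the ion to be 2−, Ir = +3.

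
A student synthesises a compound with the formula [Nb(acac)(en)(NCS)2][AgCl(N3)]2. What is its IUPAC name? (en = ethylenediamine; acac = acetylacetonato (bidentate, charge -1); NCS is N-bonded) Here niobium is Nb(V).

(acetylacetonato)(ethylenediamine)diisothiocyanatoniobium(V) azidochloroargentate(I)

Both ions are complex: the cation is named first with the plain metal name, the anion second with the -ate form; each ion's ligands are alphabetised independently.
Nb is given as +5; the cation's ligand charges sum to -3, so the complex cation is 2+.
With 2 anions per cation, each anion must be 2/2 = 1−.
Anion: ligand charges sum to -2; for the ion to be 1−, Ag = +1.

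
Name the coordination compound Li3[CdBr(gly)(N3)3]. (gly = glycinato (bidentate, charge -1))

The 3 lithium counter-ions carry a total charge of +3, so each complex ion is 3−.
Ligand charges: 1×bromo (-1 each), 3×azido (-1 each), 1×glycinato (-1 each); total -5. So Cd + (-5) = 3−, giving Cd = +2.
The complex ion is anionic, so cadmium takes the -ate form cadmate(II).

lithium triazidobromo(glycinato)cadmate(II)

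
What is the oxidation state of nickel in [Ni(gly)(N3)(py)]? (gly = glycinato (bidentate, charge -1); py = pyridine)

No counter-ion: the bracketed complex is neutral.
Ligand charges: 1×N3 = -1; 1×gly = -1; 1×py neutral; sum -2.
Ni + (-2) = 0 ⇒ Ni is +2.

+2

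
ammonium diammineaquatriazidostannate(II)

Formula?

NH4[Sn(H2O)(N3)3(NH3)2]

Ligands: 2 ammine (NH3, neutral), 1 aqua (H2O, neutral), 3 azido (N3, -1). Ligand charge sum = -3.
Charge balance with ammonium (+1) requires 1 complex ion per 1 ammonium.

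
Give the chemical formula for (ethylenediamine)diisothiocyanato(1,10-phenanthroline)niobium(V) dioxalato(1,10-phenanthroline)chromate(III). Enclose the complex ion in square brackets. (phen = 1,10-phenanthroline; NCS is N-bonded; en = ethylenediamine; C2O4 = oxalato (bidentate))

Cation [Nb…]: ligand charges -2, Nb(V) ⇒ ion charge 3+.
Anion [Cr…]: ligand charges -4, Cr(III) ⇒ ion charge 1−.
One 3+ cation requires 3 of the 1− anion.

[Nb(en)(NCS)2(phen)][Cr(C2O4)2(phen)]3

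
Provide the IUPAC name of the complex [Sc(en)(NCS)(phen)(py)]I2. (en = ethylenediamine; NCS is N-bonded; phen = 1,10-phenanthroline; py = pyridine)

(ethylenediamine)isothiocyanato(1,10-phenanthroline)(pyridine)scandium(III) iodide

The 2 iodide counter-ions carry a total charge of -2, so each complex ion is 2+.
Ligand charges: 1×ethylenediamine (neutral), 1×isothiocyanato (-1 each), 1×1,10-phenanthroline (neutral), 1×pyridine (neutral); total -1. So Sc + (-1) = 2+, giving Sc = +3.
Ligands are named alphabetically: ethylenediamine before isothiocyanato before phenanthroline before pyridine.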